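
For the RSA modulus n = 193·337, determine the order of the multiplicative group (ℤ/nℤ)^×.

64512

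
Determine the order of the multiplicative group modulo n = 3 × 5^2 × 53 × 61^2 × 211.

1598688000

φ(3120895725) = 3120895725 · (1 − 1/3) · (1 − 1/5) · (1 − 1/53) · (1 − 1/61) · (1 − 1/211)
       = 3120895725 · 5241600/10232445 = 1598688000.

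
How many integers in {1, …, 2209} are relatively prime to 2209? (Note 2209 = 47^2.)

φ(47^2) = 47^1·(47−1) = 47·46 = 2162.

2162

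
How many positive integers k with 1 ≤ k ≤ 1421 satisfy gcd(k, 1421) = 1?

1176

First factor: 1421 = 7**2 × 29.
φ(7^2) = 7^1·(7−1) = 7·6 = 42.
φ(29) = 29 − 1 = 28.
φ(1421) = 42 × 28 = 1176.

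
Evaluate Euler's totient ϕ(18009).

Prime factorization: 18009 = 3**3 * 23 * 29.
φ(18009) = 18009 · (1 − 1/3) · (1 − 1/23) · (1 − 1/29)
       = 18009 · 1232/2001 = 11088.

11088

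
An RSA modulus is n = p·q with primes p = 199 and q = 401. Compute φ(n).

79200

φ(79799) = 79799 · (1 − 1/199) · (1 − 1/401)
       = 79799 · 79200/79799 = 79200.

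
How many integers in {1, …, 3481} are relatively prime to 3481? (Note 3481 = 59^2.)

3422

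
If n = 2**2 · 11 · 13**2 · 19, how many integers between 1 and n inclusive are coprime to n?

56160

φ(2^2) = 2^2 − 2^1 = 4 − 2 = 2.
φ(11) = 11 − 1 = 10.
φ(13^2) = 13^1·(13−1) = 13·12 = 156.
φ(19) = 19 − 1 = 18.
Since φ is multiplicative, φ(141284) = 2 · 10 · 156 · 18 = 56160.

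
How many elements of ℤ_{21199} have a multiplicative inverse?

18816

Prime factorization: 21199 = 17 · 29 · 43.
φ(17) = 17 − 1 = 16.
φ(29) = 29 − 1 = 28.
φ(43) = 43 − 1 = 42.
Since φ is multiplicative, φ(21199) = 16 · 28 · 42 = 18816.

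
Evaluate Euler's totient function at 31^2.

930

φ(31^2) = 31^1·(31−1) = 31·30 = 930.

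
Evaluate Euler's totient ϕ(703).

648

Prime factorization: 703 = 19 × 37.
φ(703) = 703 · (1 − 1/19) · (1 − 1/37)
       = 703 · 648/703 = 648.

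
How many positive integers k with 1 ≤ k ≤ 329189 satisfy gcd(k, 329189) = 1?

259200

First factor: 329189 = 7 · 31 · 37 · 41.
φ(7) = 7 − 1 = 6.
φ(31) = 31 − 1 = 30.
φ(37) = 37 − 1 = 36.
φ(41) = 41 − 1 = 40.
φ(329189) = 6 × 30 × 36 × 40 = 259200.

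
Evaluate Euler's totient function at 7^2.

φ(49) = 49 · (1 − 1/7)
       = 49 · 6/7 = 42.

42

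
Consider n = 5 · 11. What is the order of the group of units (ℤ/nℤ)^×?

φ(5) = 5 − 1 = 4.
φ(11) = 11 − 1 = 10.
Since φ is multiplicative, φ(55) = 4 · 10 = 40.

40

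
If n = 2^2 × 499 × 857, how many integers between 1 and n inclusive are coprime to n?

852576

φ(1710572) = 1710572 · (1 − 1/2) · (1 − 1/499) · (1 − 1/857)
       = 1710572 · 426288/855286 = 852576.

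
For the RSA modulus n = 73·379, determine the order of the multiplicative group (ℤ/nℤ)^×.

φ(73) = 73 − 1 = 72.
φ(379) = 379 − 1 = 378.
φ(27667) = 72 × 378 = 27216.

27216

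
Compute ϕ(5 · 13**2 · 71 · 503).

φ(30177485) = 30177485 · (1 − 1/5) · (1 − 1/13) · (1 − 1/71) · (1 − 1/503)
       = 30177485 · 1686720/2321345 = 21927360.

21927360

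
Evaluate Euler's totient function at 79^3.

φ(493039) = 493039 · (1 − 1/79)
       = 493039 · 78/79 = 486798.

486798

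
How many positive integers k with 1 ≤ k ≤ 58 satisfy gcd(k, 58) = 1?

Prime factorization: 58 = 2 · 29.
φ(2) = 2 − 1 = 1.
φ(29) = 29 − 1 = 28.
Multiply: 1 · 28 = 28.

28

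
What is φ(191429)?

147840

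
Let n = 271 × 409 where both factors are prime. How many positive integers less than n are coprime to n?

110160

For distinct primes, φ(pq) = (p−1)(q−1) = 270 × 408 = 110160.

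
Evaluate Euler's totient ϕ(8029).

6480

8029 = 7 * 31 * 37.
φ(7) = 7 − 1 = 6.
φ(31) = 31 − 1 = 30.
φ(37) = 37 − 1 = 36.
φ(8029) = 6 × 30 × 36 = 6480.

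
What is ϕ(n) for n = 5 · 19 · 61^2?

φ(5) = 5 − 1 = 4.
φ(19) = 19 − 1 = 18.
φ(61^2) = 61^1·(61−1) = 61·60 = 3660.
Multiply: 4 · 18 · 3660 = 263520.

263520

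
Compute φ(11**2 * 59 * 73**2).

33533280

φ(11^2) = 11^1·(11−1) = 11·10 = 110.
φ(59) = 59 − 1 = 58.
φ(73^2) = 73^2 − 73^1 = 5329 − 73 = 5256.
Multiply: 110 · 58 · 5256 = 33533280.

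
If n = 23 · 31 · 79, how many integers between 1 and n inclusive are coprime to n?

φ(23) = 23 − 1 = 22.
φ(31) = 31 − 1 = 30.
φ(79) = 79 − 1 = 78.
Multiply: 22 · 30 · 78 = 51480.

51480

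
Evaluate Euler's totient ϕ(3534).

1080

Factor 3534: 3534 = 2 · 3 · 19 · 31.
φ(3534) = 3534 · (1 − 1/2) · (1 − 1/3) · (1 − 1/19) · (1 − 1/31)
       = 3534 · 1080/3534 = 1080.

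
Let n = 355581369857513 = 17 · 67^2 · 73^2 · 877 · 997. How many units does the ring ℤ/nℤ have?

φ(17) = 17 − 1 = 16.
φ(67^2) = 67^2 − 67^1 = 4489 − 67 = 4422.
φ(73^2) = 73^2 − 73^1 = 5329 − 73 = 5256.
φ(877) = 877 − 1 = 876.
φ(997) = 997 − 1 = 996.
φ(355581369857513) = 16 × 4422 × 5256 × 876 × 996 = 324457279229952.

324457279229952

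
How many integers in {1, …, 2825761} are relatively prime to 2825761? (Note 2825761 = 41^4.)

2756840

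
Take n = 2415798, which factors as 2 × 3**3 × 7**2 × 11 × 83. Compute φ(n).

619920

φ(2415798) = 2415798 · (1 − 1/2) · (1 − 1/3) · (1 − 1/7) · (1 − 1/11) · (1 − 1/83)
       = 2415798 · 9840/38346 = 619920.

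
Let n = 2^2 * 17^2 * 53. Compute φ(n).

28288

φ(2^2) = 2^2 − 2^1 = 4 − 2 = 2.
φ(17^2) = 17^1·(17−1) = 17·16 = 272.
φ(53) = 53 − 1 = 52.
φ(61268) = 2 × 272 × 52 = 28288.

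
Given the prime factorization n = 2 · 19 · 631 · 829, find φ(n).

φ(2) = 2 − 1 = 1.
φ(19) = 19 − 1 = 18.
φ(631) = 631 − 1 = 630.
φ(829) = 829 − 1 = 828.
Since φ is multiplicative, φ(19877762) = 1 · 18 · 630 · 828 = 9389520.

9389520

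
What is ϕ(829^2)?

φ(829^2) = 829^1·(829−1) = 829·828 = 686412.

686412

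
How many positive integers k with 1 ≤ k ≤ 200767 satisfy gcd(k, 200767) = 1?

First factor: 200767 = 7 · 23 · 29 · 43.
φ(200767) = 200767 · (1 − 1/7) · (1 − 1/23) · (1 − 1/29) · (1 − 1/43)
       = 200767 · 155232/200767 = 155232.

155232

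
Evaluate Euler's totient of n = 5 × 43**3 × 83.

φ(5) = 5 − 1 = 4.
φ(43^3) = 43^2·(43−1) = 1849·42 = 77658.
φ(83) = 83 − 1 = 82.
Since φ is multiplicative, φ(32995405) = 4 · 77658 · 82 = 25471824.

25471824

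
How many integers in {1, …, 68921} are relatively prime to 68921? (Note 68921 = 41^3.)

φ(68921) = 68921 · (1 − 1/41)
       = 68921 · 40/41 = 67240.

67240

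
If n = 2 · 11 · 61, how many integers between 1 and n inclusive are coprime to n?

600

φ(2) = 2 − 1 = 1.
φ(11) = 11 − 1 = 10.
φ(61) = 61 − 1 = 60.
Since φ is multiplicative, φ(1342) = 1 · 10 · 60 = 600.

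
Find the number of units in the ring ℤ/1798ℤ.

Prime factorization: 1798 = 2 · 29 · 31.
φ(2) = 2 − 1 = 1.
φ(29) = 29 − 1 = 28.
φ(31) = 31 − 1 = 30.
φ(1798) = 1 × 28 × 30 = 840.

840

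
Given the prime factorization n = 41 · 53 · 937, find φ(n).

φ(41) = 41 − 1 = 40.
φ(53) = 53 − 1 = 52.
φ(937) = 937 − 1 = 936.
φ(2036101) = 40 × 52 × 936 = 1946880.

1946880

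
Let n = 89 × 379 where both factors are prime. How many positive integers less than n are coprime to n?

φ(n) = (p − 1)(q − 1) = (89−1)(379−1) = 88·378 = 33264.

33264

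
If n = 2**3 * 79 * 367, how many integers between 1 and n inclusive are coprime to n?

114192

φ(2^3) = 2^3 − 2^2 = 8 − 4 = 4.
φ(79) = 79 − 1 = 78.
φ(367) = 367 − 1 = 366.
Multiply: 4 · 78 · 366 = 114192.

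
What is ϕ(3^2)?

6

φ(9) = 9 · (1 − 1/3)
       = 9 · 2/3 = 6.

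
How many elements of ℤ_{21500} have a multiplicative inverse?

Factor 21500: 21500 = 2^2 · 5^3 · 43.
φ(21500) = 21500 · (1 − 1/2) · (1 − 1/5) · (1 − 1/43)
       = 21500 · 168/430 = 8400.

8400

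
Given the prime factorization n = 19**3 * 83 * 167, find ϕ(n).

φ(95072599) = 95072599 · (1 − 1/19) · (1 − 1/83) · (1 − 1/167)
       = 95072599 · 245016/263359 = 88450776.

88450776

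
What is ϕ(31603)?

24960

Factor 31603: 31603 = 11 × 13^2 × 17.
φ(31603) = 31603 · (1 − 1/11) · (1 − 1/13) · (1 − 1/17)
       = 31603 · 1920/2431 = 24960.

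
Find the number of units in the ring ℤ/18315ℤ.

8640

18315 = 3**2 * 5 * 11 * 37.
φ(18315) = 18315 · (1 − 1/3) · (1 − 1/5) · (1 − 1/11) · (1 − 1/37)
       = 18315 · 2880/6105 = 8640.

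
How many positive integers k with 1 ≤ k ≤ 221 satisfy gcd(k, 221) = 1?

221 = 13 · 17.
φ(13) = 13 − 1 = 12.
φ(17) = 17 − 1 = 16.
φ(221) = 12 × 16 = 192.

192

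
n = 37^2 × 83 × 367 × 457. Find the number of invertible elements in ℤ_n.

18229048704

φ(19057406813) = 19057406813 · (1 − 1/37) · (1 − 1/83) · (1 − 1/367) · (1 − 1/457)
       = 19057406813 · 492676992/515065049 = 18229048704.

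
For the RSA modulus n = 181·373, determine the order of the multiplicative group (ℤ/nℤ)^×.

φ(n) = (p − 1)(q − 1) = (181−1)(373−1) = 180·372 = 66960.

66960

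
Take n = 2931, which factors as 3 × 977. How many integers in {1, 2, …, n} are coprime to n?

φ(2931) = 2931 · (1 − 1/3) · (1 − 1/977)
       = 2931 · 1952/2931 = 1952.

1952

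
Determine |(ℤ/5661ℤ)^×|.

3456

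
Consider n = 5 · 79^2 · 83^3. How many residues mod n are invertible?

φ(5) = 5 − 1 = 4.
φ(79^2) = 79^2 − 79^1 = 6241 − 79 = 6162.
φ(83^3) = 83^2·(83−1) = 6889·82 = 564898.
Multiply: 4 · 6162 · 564898 = 13923605904.

13923605904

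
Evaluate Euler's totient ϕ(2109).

1296

Prime factorization: 2109 = 3 · 19 · 37.
φ(3) = 3 − 1 = 2.
φ(19) = 19 − 1 = 18.
φ(37) = 37 − 1 = 36.
φ(2109) = 2 × 18 × 36 = 1296.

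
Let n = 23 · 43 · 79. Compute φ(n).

72072

φ(23) = 23 − 1 = 22.
φ(43) = 43 − 1 = 42.
φ(79) = 79 − 1 = 78.
Multiply: 22 · 42 · 78 = 72072.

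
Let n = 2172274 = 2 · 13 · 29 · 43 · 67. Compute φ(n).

931392

φ(2172274) = 2172274 · (1 − 1/2) · (1 − 1/13) · (1 − 1/29) · (1 − 1/43) · (1 − 1/67)
       = 2172274 · 931392/2172274 = 931392.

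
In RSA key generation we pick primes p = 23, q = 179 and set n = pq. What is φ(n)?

φ(n) = (p − 1)(q − 1) = (23−1)(179−1) = 22·178 = 3916.

3916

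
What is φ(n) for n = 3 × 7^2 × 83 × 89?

φ(3) = 3 − 1 = 2.
φ(7^2) = 7^1·(7−1) = 7·6 = 42.
φ(83) = 83 − 1 = 82.
φ(89) = 89 − 1 = 88.
Since φ is multiplicative, φ(1085889) = 2 · 42 · 82 · 88 = 606144.

606144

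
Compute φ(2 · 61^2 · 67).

φ(498614) = 498614 · (1 − 1/2) · (1 − 1/61) · (1 − 1/67)
       = 498614 · 3960/8174 = 241560.

241560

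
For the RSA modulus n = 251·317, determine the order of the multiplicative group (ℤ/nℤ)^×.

79000

For distinct primes, φ(pq) = (p−1)(q−1) = 250 × 316 = 79000.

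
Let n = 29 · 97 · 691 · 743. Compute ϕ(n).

φ(1444230769) = 1444230769 · (1 − 1/29) · (1 − 1/97) · (1 − 1/691) · (1 − 1/743)
       = 1444230769 · 1376202240/1444230769 = 1376202240.

1376202240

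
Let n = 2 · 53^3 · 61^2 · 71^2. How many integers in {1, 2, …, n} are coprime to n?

φ(2) = 2 − 1 = 1.
φ(53^3) = 53^3 − 53^2 = 148877 − 2809 = 146068.
φ(61^2) = 61^1·(61−1) = 61·60 = 3660.
φ(71^2) = 71^2 − 71^1 = 5041 − 71 = 4970.
Multiply: 1 · 146068 · 3660 · 4970 = 2657006133600.

2657006133600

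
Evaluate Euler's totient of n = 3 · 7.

12

φ(3) = 3 − 1 = 2.
φ(7) = 7 − 1 = 6.
Since φ is multiplicative, φ(21) = 2 · 6 = 12.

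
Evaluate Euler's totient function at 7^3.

φ(7^3) = 7^3 − 7^2 = 343 − 49 = 294.

294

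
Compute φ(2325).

1200

Prime factorization: 2325 = 3 * 5^2 * 31.
φ(3) = 3 − 1 = 2.
φ(5^2) = 5^1·(5−1) = 5·4 = 20.
φ(31) = 31 − 1 = 30.
Multiply: 2 · 20 · 30 = 1200.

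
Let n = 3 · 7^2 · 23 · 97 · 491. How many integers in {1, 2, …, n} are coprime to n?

φ(3) = 3 − 1 = 2.
φ(7^2) = 7^2 − 7^1 = 49 − 7 = 42.
φ(23) = 23 − 1 = 22.
φ(97) = 97 − 1 = 96.
φ(491) = 491 − 1 = 490.
Multiply: 2 · 42 · 22 · 96 · 490 = 86929920.

86929920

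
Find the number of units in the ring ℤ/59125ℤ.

42000

59125 = 5^3 × 11 × 43.
φ(59125) = 59125 · (1 − 1/5) · (1 − 1/11) · (1 − 1/43)
       = 59125 · 1680/2365 = 42000.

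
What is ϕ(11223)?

7056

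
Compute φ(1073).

1073 = 29 · 37.
φ(29) = 29 − 1 = 28.
φ(37) = 37 − 1 = 36.
Multiply: 28 · 36 = 1008.

1008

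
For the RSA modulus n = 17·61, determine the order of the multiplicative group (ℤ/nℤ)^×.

960

φ(n) = (p − 1)(q − 1) = (17−1)(61−1) = 16·60 = 960.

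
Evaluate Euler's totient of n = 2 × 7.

6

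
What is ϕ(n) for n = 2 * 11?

10

φ(2) = 2 − 1 = 1.
φ(11) = 11 − 1 = 10.
Multiply: 1 · 10 = 10.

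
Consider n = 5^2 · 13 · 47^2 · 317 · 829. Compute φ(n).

φ(188665664525) = 188665664525 · (1 − 1/5) · (1 − 1/13) · (1 − 1/47) · (1 − 1/317) · (1 − 1/829)
       = 188665664525 · 577718784/802832615 = 135763914240.

135763914240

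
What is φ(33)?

20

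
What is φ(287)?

Factor 287: 287 = 7 * 41.
φ(287) = 287 · (1 − 1/7) · (1 − 1/41)
       = 287 · 240/287 = 240.

240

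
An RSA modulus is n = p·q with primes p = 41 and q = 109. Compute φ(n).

4320

φ(pq) = (p−1)(q−1) = 40 · 108 = 4320.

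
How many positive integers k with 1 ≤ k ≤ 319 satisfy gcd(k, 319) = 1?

319 = 11 · 29.
φ(319) = 319 · (1 − 1/11) · (1 − 1/29)
       = 319 · 280/319 = 280.

280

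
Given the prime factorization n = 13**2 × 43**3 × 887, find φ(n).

φ(11918337821) = 11918337821 · (1 − 1/13) · (1 − 1/43) · (1 − 1/887)
       = 11918337821 · 446544/495833 = 10733578128.

10733578128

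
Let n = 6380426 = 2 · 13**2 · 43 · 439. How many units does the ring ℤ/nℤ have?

φ(2) = 2 − 1 = 1.
φ(13^2) = 13^1·(13−1) = 13·12 = 156.
φ(43) = 43 − 1 = 42.
φ(439) = 439 − 1 = 438.
Since φ is multiplicative, φ(6380426) = 1 · 156 · 42 · 438 = 2869776.

2869776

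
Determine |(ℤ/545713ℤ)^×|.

444528

Factor 545713: 545713 = 7^3 · 37 · 43.
φ(7^3) = 7^2·(7−1) = 49·6 = 294.
φ(37) = 37 − 1 = 36.
φ(43) = 43 − 1 = 42.
Since φ is multiplicative, φ(545713) = 294 · 36 · 42 = 444528.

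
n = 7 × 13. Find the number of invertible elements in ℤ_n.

72

φ(7) = 7 − 1 = 6.
φ(13) = 13 − 1 = 12.
φ(91) = 6 × 12 = 72.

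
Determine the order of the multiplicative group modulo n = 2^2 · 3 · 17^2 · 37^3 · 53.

φ(9310224012) = 9310224012 · (1 − 1/2) · (1 − 1/3) · (1 − 1/17) · (1 − 1/37) · (1 − 1/53)
       = 9310224012 · 59904/200022 = 2788291584.

2788291584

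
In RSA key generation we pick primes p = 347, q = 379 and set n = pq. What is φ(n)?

130788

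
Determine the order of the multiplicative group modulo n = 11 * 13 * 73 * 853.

7361280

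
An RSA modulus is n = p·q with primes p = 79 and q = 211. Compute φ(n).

φ(16669) = 16669 · (1 − 1/79) · (1 − 1/211)
       = 16669 · 16380/16669 = 16380.

16380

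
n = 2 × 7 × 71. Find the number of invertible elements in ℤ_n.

φ(2) = 2 − 1 = 1.
φ(7) = 7 − 1 = 6.
φ(71) = 71 − 1 = 70.
φ(994) = 1 × 6 × 70 = 420.

420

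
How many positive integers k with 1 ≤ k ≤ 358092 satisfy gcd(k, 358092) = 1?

98784

358092 = 2**2 × 3**2 × 7**3 × 29.
φ(358092) = 358092 · (1 − 1/2) · (1 − 1/3) · (1 − 1/7) · (1 − 1/29)
       = 358092 · 336/1218 = 98784.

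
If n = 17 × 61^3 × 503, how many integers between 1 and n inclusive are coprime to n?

φ(1940914531) = 1940914531 · (1 − 1/17) · (1 − 1/61) · (1 − 1/503)
       = 1940914531 · 481920/521611 = 1793224320.

1793224320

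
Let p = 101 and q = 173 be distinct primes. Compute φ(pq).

φ(n) = (p − 1)(q − 1) = (101−1)(173−1) = 100·172 = 17200.

17200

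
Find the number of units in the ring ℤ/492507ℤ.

290304

Factor 492507: 492507 = 3^3 * 17 * 29 * 37.
φ(3^3) = 3^2·(3−1) = 9·2 = 18.
φ(17) = 17 − 1 = 16.
φ(29) = 29 − 1 = 28.
φ(37) = 37 − 1 = 36.
Multiply: 18 · 16 · 28 · 36 = 290304.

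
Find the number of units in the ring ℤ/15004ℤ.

Prime factorization: 15004 = 2^2 · 11^2 · 31.
φ(15004) = 15004 · (1 − 1/2) · (1 − 1/11) · (1 − 1/31)
       = 15004 · 300/682 = 6600.

6600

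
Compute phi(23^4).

267674

φ(23^4) = 23^4 − 23^3 = 279841 − 12167 = 267674.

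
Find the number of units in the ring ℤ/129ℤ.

Prime factorization: 129 = 3 * 43.
φ(3) = 3 − 1 = 2.
φ(43) = 43 − 1 = 42.
Multiply: 2 · 42 = 84.

84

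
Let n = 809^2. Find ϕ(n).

653672

φ(654481) = 654481 · (1 − 1/809)
       = 654481 · 808/809 = 653672.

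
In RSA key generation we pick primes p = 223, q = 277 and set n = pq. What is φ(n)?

61272

φ(pq) = (p−1)(q−1) = 222 · 276 = 61272.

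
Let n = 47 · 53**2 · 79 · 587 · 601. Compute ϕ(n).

3476806444800

φ(47) = 47 − 1 = 46.
φ(53^2) = 53^2 − 53^1 = 2809 − 53 = 2756.
φ(79) = 79 − 1 = 78.
φ(587) = 587 − 1 = 586.
φ(601) = 601 − 1 = 600.
Since φ is multiplicative, φ(3679503849979) = 46 · 2756 · 78 · 586 · 600 = 3476806444800.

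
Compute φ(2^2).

2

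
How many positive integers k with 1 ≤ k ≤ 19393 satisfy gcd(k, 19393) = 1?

16800

19393 = 11 · 41 · 43.
φ(19393) = 19393 · (1 − 1/11) · (1 − 1/41) · (1 − 1/43)
       = 19393 · 16800/19393 = 16800.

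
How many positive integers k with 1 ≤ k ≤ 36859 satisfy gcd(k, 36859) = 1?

36859 = 29 · 31 · 41.
φ(29) = 29 − 1 = 28.
φ(31) = 31 − 1 = 30.
φ(41) = 41 − 1 = 40.
φ(36859) = 28 × 30 × 40 = 33600.

33600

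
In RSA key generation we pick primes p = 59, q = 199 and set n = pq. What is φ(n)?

For distinct primes, φ(pq) = (p−1)(q−1) = 58 × 198 = 11484.

11484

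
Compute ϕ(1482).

432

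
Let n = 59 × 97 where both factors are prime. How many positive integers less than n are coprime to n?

5568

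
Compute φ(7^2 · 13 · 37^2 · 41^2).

φ(1465921093) = 1465921093 · (1 − 1/7) · (1 − 1/13) · (1 − 1/37) · (1 − 1/41)
       = 1465921093 · 103680/138047 = 1100977920.

1100977920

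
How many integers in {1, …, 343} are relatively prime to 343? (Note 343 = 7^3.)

φ(343) = 343 · (1 − 1/7)
       = 343 · 6/7 = 294.

294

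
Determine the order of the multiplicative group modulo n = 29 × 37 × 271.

φ(29) = 29 − 1 = 28.
φ(37) = 37 − 1 = 36.
φ(271) = 271 − 1 = 270.
φ(290783) = 28 × 36 × 270 = 272160.

272160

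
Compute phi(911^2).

829010

φ(829921) = 829921 · (1 − 1/911)
       = 829921 · 910/911 = 829010.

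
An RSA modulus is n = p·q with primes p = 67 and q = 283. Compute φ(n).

18612

φ(pq) = (p−1)(q−1) = 66 · 282 = 18612.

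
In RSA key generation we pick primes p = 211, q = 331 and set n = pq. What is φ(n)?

69300

For distinct primes, φ(pq) = (p−1)(q−1) = 210 × 330 = 69300.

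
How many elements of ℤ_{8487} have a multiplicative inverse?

5280

8487 = 3^2 × 23 × 41.
φ(8487) = 8487 · (1 − 1/3) · (1 − 1/23) · (1 − 1/41)
       = 8487 · 1760/2829 = 5280.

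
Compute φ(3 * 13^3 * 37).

146016

φ(3) = 3 − 1 = 2.
φ(13^3) = 13^2·(13−1) = 169·12 = 2028.
φ(37) = 37 − 1 = 36.
Multiply: 2 · 2028 · 36 = 146016.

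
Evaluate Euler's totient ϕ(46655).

First factor: 46655 = 5 · 7 · 31 · 43.
φ(46655) = 46655 · (1 − 1/5) · (1 − 1/7) · (1 − 1/31) · (1 − 1/43)
       = 46655 · 30240/46655 = 30240.

30240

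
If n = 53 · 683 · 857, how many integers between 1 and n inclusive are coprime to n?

30357184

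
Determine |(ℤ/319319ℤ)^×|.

Factor 319319: 319319 = 7 * 11^2 * 13 * 29.
φ(7) = 7 − 1 = 6.
φ(11^2) = 11^2 − 11^1 = 121 − 11 = 110.
φ(13) = 13 − 1 = 12.
φ(29) = 29 − 1 = 28.
Multiply: 6 · 110 · 12 · 28 = 221760.

221760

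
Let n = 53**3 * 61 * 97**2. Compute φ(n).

81611112960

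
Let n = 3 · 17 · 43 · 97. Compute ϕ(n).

129024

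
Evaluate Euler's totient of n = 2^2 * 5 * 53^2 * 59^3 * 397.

φ(4580662311340) = 4580662311340 · (1 − 1/2) · (1 − 1/5) · (1 − 1/53) · (1 − 1/59) · (1 − 1/397)
       = 4580662311340 · 4777344/12414190 = 1762773053184.

1762773053184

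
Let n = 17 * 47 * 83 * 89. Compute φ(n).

5310976

φ(5902213) = 5902213 · (1 − 1/17) · (1 − 1/47) · (1 − 1/83) · (1 − 1/89)
       = 5902213 · 5310976/5902213 = 5310976.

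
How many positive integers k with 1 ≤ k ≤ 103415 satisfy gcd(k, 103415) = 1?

72576

103415 = 5 · 13 · 37 · 43.
φ(103415) = 103415 · (1 − 1/5) · (1 − 1/13) · (1 − 1/37) · (1 − 1/43)
       = 103415 · 72576/103415 = 72576.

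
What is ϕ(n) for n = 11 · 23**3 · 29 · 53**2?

φ(10902495857) = 10902495857 · (1 − 1/11) · (1 − 1/23) · (1 − 1/29) · (1 − 1/53)
       = 10902495857 · 320320/388861 = 8980811840.

8980811840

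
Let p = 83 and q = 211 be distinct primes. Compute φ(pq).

φ(83) = 83 − 1 = 82.
φ(211) = 211 − 1 = 210.
Multiply: 82 · 210 = 17220.

17220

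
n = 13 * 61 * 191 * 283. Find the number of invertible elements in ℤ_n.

38577600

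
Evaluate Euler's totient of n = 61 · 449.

φ(61) = 61 − 1 = 60.
φ(449) = 449 − 1 = 448.
Since φ is multiplicative, φ(27389) = 60 · 448 = 26880.

26880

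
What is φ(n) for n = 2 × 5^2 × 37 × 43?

30240

φ(79550) = 79550 · (1 − 1/2) · (1 − 1/5) · (1 − 1/37) · (1 − 1/43)
       = 79550 · 6048/15910 = 30240.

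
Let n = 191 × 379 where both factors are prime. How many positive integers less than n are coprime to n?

φ(72389) = 72389 · (1 − 1/191) · (1 − 1/379)
       = 72389 · 71820/72389 = 71820.

71820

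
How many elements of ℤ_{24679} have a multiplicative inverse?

22176

Prime factorization: 24679 = 23 · 29 · 37.
φ(23) = 23 − 1 = 22.
φ(29) = 29 − 1 = 28.
φ(37) = 37 − 1 = 36.
Since φ is multiplicative, φ(24679) = 22 · 28 · 36 = 22176.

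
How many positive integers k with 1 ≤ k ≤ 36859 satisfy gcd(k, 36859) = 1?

First factor: 36859 = 29 × 31 × 41.
φ(29) = 29 − 1 = 28.
φ(31) = 31 − 1 = 30.
φ(41) = 41 − 1 = 40.
Since φ is multiplicative, φ(36859) = 28 · 30 · 40 = 33600.

33600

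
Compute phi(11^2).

φ(11^2) = 11^1·(11−1) = 11·10 = 110.

110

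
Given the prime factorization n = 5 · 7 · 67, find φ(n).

φ(5) = 5 − 1 = 4.
φ(7) = 7 − 1 = 6.
φ(67) = 67 − 1 = 66.
Since φ is multiplicative, φ(2345) = 4 · 6 · 66 = 1584.

1584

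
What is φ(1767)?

1767 = 3 · 19 · 31.
φ(3) = 3 − 1 = 2.
φ(19) = 19 − 1 = 18.
φ(31) = 31 − 1 = 30.
Since φ is multiplicative, φ(1767) = 2 · 18 · 30 = 1080.

1080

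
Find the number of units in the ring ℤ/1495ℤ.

1495 = 5 * 13 * 23.
φ(1495) = 1495 · (1 − 1/5) · (1 − 1/13) · (1 − 1/23)
       = 1495 · 1056/1495 = 1056.

1056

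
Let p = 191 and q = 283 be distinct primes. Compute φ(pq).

53580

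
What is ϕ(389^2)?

150932

φ(151321) = 151321 · (1 − 1/389)
       = 151321 · 388/389 = 150932.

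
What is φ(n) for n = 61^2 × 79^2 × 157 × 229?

φ(834927926233) = 834927926233 · (1 − 1/61) · (1 − 1/79) · (1 − 1/157) · (1 − 1/229)
       = 834927926233 · 166458240/173257507 = 802162258560.

802162258560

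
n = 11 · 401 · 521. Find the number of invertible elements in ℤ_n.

φ(2298131) = 2298131 · (1 − 1/11) · (1 − 1/401) · (1 − 1/521)
       = 2298131 · 2080000/2298131 = 2080000.

2080000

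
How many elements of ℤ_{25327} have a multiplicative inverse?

25327 = 19 · 31 · 43.
φ(25327) = 25327 · (1 − 1/19) · (1 − 1/31) · (1 − 1/43)
       = 25327 · 22680/25327 = 22680.

22680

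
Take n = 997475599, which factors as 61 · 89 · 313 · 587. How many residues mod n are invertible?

φ(61) = 61 − 1 = 60.
φ(89) = 89 − 1 = 88.
φ(313) = 313 − 1 = 312.
φ(587) = 587 − 1 = 586.
Multiply: 60 · 88 · 312 · 586 = 965352960.

965352960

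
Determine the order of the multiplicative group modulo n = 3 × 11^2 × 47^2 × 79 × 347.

12836572320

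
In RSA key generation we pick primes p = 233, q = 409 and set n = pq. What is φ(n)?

94656

φ(233) = 233 − 1 = 232.
φ(409) = 409 − 1 = 408.
φ(95297) = 232 × 408 = 94656.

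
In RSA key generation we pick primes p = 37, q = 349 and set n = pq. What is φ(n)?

φ(12913) = 12913 · (1 − 1/37) · (1 − 1/349)
       = 12913 · 12528/12913 = 12528.

12528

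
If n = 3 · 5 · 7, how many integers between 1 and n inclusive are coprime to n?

48

φ(105) = 105 · (1 − 1/3) · (1 − 1/5) · (1 − 1/7)
       = 105 · 48/105 = 48.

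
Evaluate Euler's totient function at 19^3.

φ(6859) = 6859 · (1 − 1/19)
       = 6859 · 18/19 = 6498.

6498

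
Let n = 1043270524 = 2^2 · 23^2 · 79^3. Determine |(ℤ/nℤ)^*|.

492639576

φ(1043270524) = 1043270524 · (1 − 1/2) · (1 − 1/23) · (1 − 1/79)
       = 1043270524 · 1716/3634 = 492639576.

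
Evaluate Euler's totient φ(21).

Factor 21: 21 = 3 * 7.
φ(3) = 3 − 1 = 2.
φ(7) = 7 − 1 = 6.
Multiply: 2 · 6 = 12.

12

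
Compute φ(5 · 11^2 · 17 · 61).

φ(5) = 5 − 1 = 4.
φ(11^2) = 11^1·(11−1) = 11·10 = 110.
φ(17) = 17 − 1 = 16.
φ(61) = 61 − 1 = 60.
Since φ is multiplicative, φ(627385) = 4 · 110 · 16 · 60 = 422400.

422400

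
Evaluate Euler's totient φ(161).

132

161 = 7 × 23.
φ(7) = 7 − 1 = 6.
φ(23) = 23 − 1 = 22.
Since φ is multiplicative, φ(161) = 6 · 22 = 132.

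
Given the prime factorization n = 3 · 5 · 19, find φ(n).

144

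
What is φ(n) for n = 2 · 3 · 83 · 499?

81672

φ(2) = 2 − 1 = 1.
φ(3) = 3 − 1 = 2.
φ(83) = 83 − 1 = 82.
φ(499) = 499 − 1 = 498.
Since φ is multiplicative, φ(248502) = 1 · 2 · 82 · 498 = 81672.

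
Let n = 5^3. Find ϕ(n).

100

φ(5^3) = 5^3 − 5^2 = 125 − 25 = 100.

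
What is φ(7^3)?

294

φ(7^3) = 7^2·(7−1) = 49·6 = 294.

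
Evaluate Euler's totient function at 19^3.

φ(19^3) = 19^3 − 19^2 = 6859 − 361 = 6498.

6498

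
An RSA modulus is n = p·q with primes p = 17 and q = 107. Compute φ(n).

1696

φ(n) = (p − 1)(q − 1) = (17−1)(107−1) = 16·106 = 1696.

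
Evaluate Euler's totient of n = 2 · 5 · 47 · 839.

154192

φ(394330) = 394330 · (1 − 1/2) · (1 − 1/5) · (1 − 1/47) · (1 − 1/839)
       = 394330 · 154192/394330 = 154192.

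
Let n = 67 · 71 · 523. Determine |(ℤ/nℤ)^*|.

2411640

φ(67) = 67 − 1 = 66.
φ(71) = 71 − 1 = 70.
φ(523) = 523 − 1 = 522.
Multiply: 66 · 70 · 522 = 2411640.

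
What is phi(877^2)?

768252

φ(877^2) = 877^2 − 877^1 = 769129 − 877 = 768252.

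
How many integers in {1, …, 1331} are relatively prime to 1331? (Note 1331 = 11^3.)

1210

φ(11^3) = 11^2·(11−1) = 121·10 = 1210.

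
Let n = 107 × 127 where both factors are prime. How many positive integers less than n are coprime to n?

13356

φ(n) = (p − 1)(q − 1) = (107−1)(127−1) = 106·126 = 13356.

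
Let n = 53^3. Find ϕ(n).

146068

φ(148877) = 148877 · (1 − 1/53)
       = 148877 · 52/53 = 146068.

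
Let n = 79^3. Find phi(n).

486798

φ(493039) = 493039 · (1 − 1/79)
       = 493039 · 78/79 = 486798.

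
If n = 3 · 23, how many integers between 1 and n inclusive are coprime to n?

φ(3) = 3 − 1 = 2.
φ(23) = 23 − 1 = 22.
φ(69) = 2 × 22 = 44.

44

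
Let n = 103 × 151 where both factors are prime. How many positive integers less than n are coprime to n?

15300

φ(103) = 103 − 1 = 102.
φ(151) = 151 − 1 = 150.
Since φ is multiplicative, φ(15553) = 102 · 150 = 15300.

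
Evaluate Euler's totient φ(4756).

4756 = 2**2 * 29 * 41.
φ(4756) = 4756 · (1 − 1/2) · (1 − 1/29) · (1 − 1/41)
       = 4756 · 1120/2378 = 2240.

2240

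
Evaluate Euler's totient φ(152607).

78624

First factor: 152607 = 3 · 7 · 13^2 · 43.
φ(152607) = 152607 · (1 − 1/3) · (1 − 1/7) · (1 − 1/13) · (1 − 1/43)
       = 152607 · 6048/11739 = 78624.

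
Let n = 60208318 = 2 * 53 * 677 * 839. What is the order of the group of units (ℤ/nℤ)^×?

29457376

φ(60208318) = 60208318 · (1 − 1/2) · (1 − 1/53) · (1 − 1/677) · (1 − 1/839)
       = 60208318 · 29457376/60208318 = 29457376.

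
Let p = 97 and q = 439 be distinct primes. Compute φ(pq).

φ(pq) = (p−1)(q−1) = 96 · 438 = 42048.

42048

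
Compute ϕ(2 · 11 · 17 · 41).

6400

φ(15334) = 15334 · (1 − 1/2) · (1 − 1/11) · (1 − 1/17) · (1 − 1/41)
       = 15334 · 6400/15334 = 6400.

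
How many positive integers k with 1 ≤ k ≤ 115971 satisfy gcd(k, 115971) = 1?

Factor 115971: 115971 = 3 * 29 * 31 * 43.
φ(115971) = 115971 · (1 − 1/3) · (1 − 1/29) · (1 − 1/31) · (1 − 1/43)
       = 115971 · 70560/115971 = 70560.

70560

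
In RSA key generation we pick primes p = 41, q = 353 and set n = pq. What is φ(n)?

14080

φ(41) = 41 − 1 = 40.
φ(353) = 353 − 1 = 352.
φ(14473) = 40 × 352 = 14080.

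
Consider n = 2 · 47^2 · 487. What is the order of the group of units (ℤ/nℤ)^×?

φ(2) = 2 − 1 = 1.
φ(47^2) = 47^1·(47−1) = 47·46 = 2162.
φ(487) = 487 − 1 = 486.
Multiply: 1 · 2162 · 486 = 1050732.

1050732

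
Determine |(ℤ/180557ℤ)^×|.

145152

Factor 180557: 180557 = 13 · 17 · 19 · 43.
φ(180557) = 180557 · (1 − 1/13) · (1 − 1/17) · (1 − 1/19) · (1 − 1/43)
       = 180557 · 145152/180557 = 145152.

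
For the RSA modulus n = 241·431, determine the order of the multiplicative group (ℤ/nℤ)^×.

φ(n) = (p − 1)(q − 1) = (241−1)(431−1) = 240·430 = 103200.

103200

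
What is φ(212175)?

First factor: 212175 = 3^2 * 5^2 * 23 * 41.
φ(3^2) = 3^1·(3−1) = 3·2 = 6.
φ(5^2) = 5^1·(5−1) = 5·4 = 20.
φ(23) = 23 − 1 = 22.
φ(41) = 41 − 1 = 40.
Multiply: 6 · 20 · 22 · 40 = 105600.

105600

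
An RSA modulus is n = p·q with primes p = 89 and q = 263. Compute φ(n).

23056

For distinct primes, φ(pq) = (p−1)(q−1) = 88 × 262 = 23056.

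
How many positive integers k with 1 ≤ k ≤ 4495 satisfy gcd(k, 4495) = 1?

3360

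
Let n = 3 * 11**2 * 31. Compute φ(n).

6600

φ(3) = 3 − 1 = 2.
φ(11^2) = 11^1·(11−1) = 11·10 = 110.
φ(31) = 31 − 1 = 30.
Since φ is multiplicative, φ(11253) = 2 · 110 · 30 = 6600.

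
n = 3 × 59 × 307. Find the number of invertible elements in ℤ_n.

φ(3) = 3 − 1 = 2.
φ(59) = 59 − 1 = 58.
φ(307) = 307 − 1 = 306.
φ(54339) = 2 × 58 × 306 = 35496.

35496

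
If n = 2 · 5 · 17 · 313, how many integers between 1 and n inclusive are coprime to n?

19968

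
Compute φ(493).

448

Prime factorization: 493 = 17 · 29.
φ(493) = 493 · (1 − 1/17) · (1 − 1/29)
       = 493 · 448/493 = 448.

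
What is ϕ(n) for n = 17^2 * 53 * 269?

3790592

φ(4120273) = 4120273 · (1 − 1/17) · (1 − 1/53) · (1 − 1/269)
       = 4120273 · 222976/242369 = 3790592.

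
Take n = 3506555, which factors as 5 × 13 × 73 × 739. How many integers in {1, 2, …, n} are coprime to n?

2550528

φ(3506555) = 3506555 · (1 − 1/5) · (1 − 1/13) · (1 − 1/73) · (1 − 1/739)
       = 3506555 · 2550528/3506555 = 2550528.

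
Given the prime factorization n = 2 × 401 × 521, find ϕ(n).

208000

φ(2) = 2 − 1 = 1.
φ(401) = 401 − 1 = 400.
φ(521) = 521 − 1 = 520.
Multiply: 1 · 400 · 520 = 208000.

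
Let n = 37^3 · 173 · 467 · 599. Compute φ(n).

2362226278464

φ(2451291607277) = 2451291607277 · (1 − 1/37) · (1 − 1/173) · (1 − 1/467) · (1 − 1/599)
       = 2451291607277 · 1725512256/1790570933 = 2362226278464.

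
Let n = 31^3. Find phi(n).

28830

φ(31^3) = 31^2·(31−1) = 961·30 = 28830.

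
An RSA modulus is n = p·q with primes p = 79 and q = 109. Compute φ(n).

For distinct primes, φ(pq) = (p−1)(q−1) = 78 × 108 = 8424.

8424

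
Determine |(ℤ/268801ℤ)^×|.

221760

Prime factorization: 268801 = 13 · 23 · 29 · 31.
φ(13) = 13 − 1 = 12.
φ(23) = 23 − 1 = 22.
φ(29) = 29 − 1 = 28.
φ(31) = 31 − 1 = 30.
Since φ is multiplicative, φ(268801) = 12 · 22 · 28 · 30 = 221760.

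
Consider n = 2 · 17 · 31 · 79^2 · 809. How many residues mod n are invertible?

2389870080

φ(2) = 2 − 1 = 1.
φ(17) = 17 − 1 = 16.
φ(31) = 31 − 1 = 30.
φ(79^2) = 79^2 − 79^1 = 6241 − 79 = 6162.
φ(809) = 809 − 1 = 808.
Since φ is multiplicative, φ(5321613326) = 1 · 16 · 30 · 6162 · 808 = 2389870080.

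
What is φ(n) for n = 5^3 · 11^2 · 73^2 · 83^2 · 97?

37775586816000

φ(5^3) = 5^2·(5−1) = 25·4 = 100.
φ(11^2) = 11^1·(11−1) = 11·10 = 110.
φ(73^2) = 73^1·(73−1) = 73·72 = 5256.
φ(83^2) = 83^1·(83−1) = 83·82 = 6806.
φ(97) = 97 − 1 = 96.
φ(53860331562125) = 100 × 110 × 5256 × 6806 × 96 = 37775586816000.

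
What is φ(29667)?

First factor: 29667 = 3 · 11 · 29 · 31.
φ(29667) = 29667 · (1 − 1/3) · (1 − 1/11) · (1 − 1/29) · (1 − 1/31)
       = 29667 · 16800/29667 = 16800.

16800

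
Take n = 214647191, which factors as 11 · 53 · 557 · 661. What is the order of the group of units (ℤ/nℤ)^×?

190819200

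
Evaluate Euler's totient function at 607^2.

φ(607^2) = 607^2 − 607^1 = 368449 − 607 = 367842.

367842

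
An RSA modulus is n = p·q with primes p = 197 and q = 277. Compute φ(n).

54096

φ(197) = 197 − 1 = 196.
φ(277) = 277 − 1 = 276.
φ(54569) = 196 × 276 = 54096.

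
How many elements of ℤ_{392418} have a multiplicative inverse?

Factor 392418: 392418 = 2 · 3**3 · 13**2 · 43.
φ(392418) = 392418 · (1 − 1/2) · (1 − 1/3) · (1 − 1/13) · (1 − 1/43)
       = 392418 · 1008/3354 = 117936.

117936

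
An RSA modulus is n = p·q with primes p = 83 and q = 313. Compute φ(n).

φ(n) = (p − 1)(q − 1) = (83−1)(313−1) = 82·312 = 25584.

25584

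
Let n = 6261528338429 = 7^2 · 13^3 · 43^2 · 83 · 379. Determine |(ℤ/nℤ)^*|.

φ(7^2) = 7^1·(7−1) = 7·6 = 42.
φ(13^3) = 13^2·(13−1) = 169·12 = 2028.
φ(43^2) = 43^1·(43−1) = 43·42 = 1806.
φ(83) = 83 − 1 = 82.
φ(379) = 379 − 1 = 378.
Since φ is multiplicative, φ(6261528338429) = 42 · 2028 · 1806 · 82 · 378 = 4768048224576.

4768048224576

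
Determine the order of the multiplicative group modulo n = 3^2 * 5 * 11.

φ(3^2) = 3^2 − 3^1 = 9 − 3 = 6.
φ(5) = 5 − 1 = 4.
φ(11) = 11 − 1 = 10.
Since φ is multiplicative, φ(495) = 6 · 4 · 10 = 240.

240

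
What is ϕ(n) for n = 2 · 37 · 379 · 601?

φ(16855646) = 16855646 · (1 − 1/2) · (1 − 1/37) · (1 − 1/379) · (1 − 1/601)
       = 16855646 · 8164800/16855646 = 8164800.

8164800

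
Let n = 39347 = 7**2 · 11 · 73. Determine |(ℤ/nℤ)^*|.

30240

φ(39347) = 39347 · (1 − 1/7) · (1 − 1/11) · (1 − 1/73)
       = 39347 · 4320/5621 = 30240.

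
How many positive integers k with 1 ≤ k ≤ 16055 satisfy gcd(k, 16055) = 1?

11232

16055 = 5 · 13^2 · 19.
φ(5) = 5 − 1 = 4.
φ(13^2) = 13^2 − 13^1 = 169 − 13 = 156.
φ(19) = 19 − 1 = 18.
Since φ is multiplicative, φ(16055) = 4 · 156 · 18 = 11232.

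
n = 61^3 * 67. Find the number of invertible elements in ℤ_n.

φ(15207727) = 15207727 · (1 − 1/61) · (1 − 1/67)
       = 15207727 · 3960/4087 = 14735160.

14735160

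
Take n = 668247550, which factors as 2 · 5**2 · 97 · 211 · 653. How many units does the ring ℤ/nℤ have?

262886400

φ(668247550) = 668247550 · (1 − 1/2) · (1 − 1/5) · (1 − 1/97) · (1 − 1/211) · (1 − 1/653)
       = 668247550 · 52577280/133649510 = 262886400.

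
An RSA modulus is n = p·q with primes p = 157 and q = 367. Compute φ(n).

57096

φ(57619) = 57619 · (1 − 1/157) · (1 − 1/367)
       = 57619 · 57096/57619 = 57096.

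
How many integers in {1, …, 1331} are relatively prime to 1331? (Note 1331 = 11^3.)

1210

φ(11^3) = 11^3 − 11^2 = 1331 − 121 = 1210.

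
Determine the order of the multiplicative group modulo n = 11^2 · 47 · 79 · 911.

φ(11^2) = 11^1·(11−1) = 11·10 = 110.
φ(47) = 47 − 1 = 46.
φ(79) = 79 − 1 = 78.
φ(911) = 911 − 1 = 910.
Since φ is multiplicative, φ(409287703) = 110 · 46 · 78 · 910 = 359158800.

359158800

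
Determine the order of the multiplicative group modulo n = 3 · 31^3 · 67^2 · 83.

20907746640

φ(3) = 3 − 1 = 2.
φ(31^3) = 31^2·(31−1) = 961·30 = 28830.
φ(67^2) = 67^1·(67−1) = 67·66 = 4422.
φ(83) = 83 − 1 = 82.
Since φ is multiplicative, φ(33299217951) = 2 · 28830 · 4422 · 82 = 20907746640.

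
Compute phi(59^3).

201898

φ(205379) = 205379 · (1 − 1/59)
       = 205379 · 58/59 = 201898.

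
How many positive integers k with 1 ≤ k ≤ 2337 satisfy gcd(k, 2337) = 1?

1440

First factor: 2337 = 3 · 19 · 41.
φ(3) = 3 − 1 = 2.
φ(19) = 19 − 1 = 18.
φ(41) = 41 − 1 = 40.
Since φ is multiplicative, φ(2337) = 2 · 18 · 40 = 1440.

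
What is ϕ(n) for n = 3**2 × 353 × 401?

φ(1273977) = 1273977 · (1 − 1/3) · (1 − 1/353) · (1 − 1/401)
       = 1273977 · 281600/424659 = 844800.

844800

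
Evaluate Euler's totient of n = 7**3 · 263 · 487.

37435608

φ(43931783) = 43931783 · (1 − 1/7) · (1 − 1/263) · (1 − 1/487)
       = 43931783 · 763992/896567 = 37435608.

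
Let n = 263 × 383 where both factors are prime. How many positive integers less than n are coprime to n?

φ(100729) = 100729 · (1 − 1/263) · (1 − 1/383)
       = 100729 · 100084/100729 = 100084.

100084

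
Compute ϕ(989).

924

989 = 23 · 43.
φ(23) = 23 − 1 = 22.
φ(43) = 43 − 1 = 42.
Since φ is multiplicative, φ(989) = 22 · 42 = 924.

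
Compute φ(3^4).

54

φ(81) = 81 · (1 − 1/3)
       = 81 · 2/3 = 54.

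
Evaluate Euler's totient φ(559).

504

559 = 13 × 43.
φ(559) = 559 · (1 − 1/13) · (1 − 1/43)
       = 559 · 504/559 = 504.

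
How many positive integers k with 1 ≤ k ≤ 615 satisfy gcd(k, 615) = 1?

320

First factor: 615 = 3 × 5 × 41.
φ(3) = 3 − 1 = 2.
φ(5) = 5 − 1 = 4.
φ(41) = 41 − 1 = 40.
Multiply: 2 · 4 · 40 = 320.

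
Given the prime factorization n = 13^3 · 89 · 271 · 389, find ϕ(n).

18695888640

φ(13^3) = 13^2·(13−1) = 169·12 = 2028.
φ(89) = 89 − 1 = 88.
φ(271) = 271 − 1 = 270.
φ(389) = 389 − 1 = 388.
Since φ is multiplicative, φ(20612893327) = 2028 · 88 · 270 · 388 = 18695888640.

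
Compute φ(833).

Factor 833: 833 = 7^2 · 17.
φ(7^2) = 7^1·(7−1) = 7·6 = 42.
φ(17) = 17 − 1 = 16.
Multiply: 42 · 16 = 672.

672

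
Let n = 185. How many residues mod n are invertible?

144

185 = 5 * 37.
φ(5) = 5 − 1 = 4.
φ(37) = 37 − 1 = 36.
φ(185) = 4 × 36 = 144.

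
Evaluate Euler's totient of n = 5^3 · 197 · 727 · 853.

12123619200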